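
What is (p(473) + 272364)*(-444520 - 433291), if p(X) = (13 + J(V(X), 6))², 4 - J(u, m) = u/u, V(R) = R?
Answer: -239308834820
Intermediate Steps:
J(u, m) = 3 (J(u, m) = 4 - u/u = 4 - 1*1 = 4 - 1 = 3)
p(X) = 256 (p(X) = (13 + 3)² = 16² = 256)
(p(473) + 272364)*(-444520 - 433291) = (256 + 272364)*(-444520 - 433291) = 272620*(-877811) = -239308834820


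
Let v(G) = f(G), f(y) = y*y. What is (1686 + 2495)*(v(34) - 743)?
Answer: 1726753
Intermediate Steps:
f(y) = y²
v(G) = G²
(1686 + 2495)*(v(34) - 743) = (1686 + 2495)*(34² - 743) = 4181*(1156 - 743) = 4181*413 = 1726753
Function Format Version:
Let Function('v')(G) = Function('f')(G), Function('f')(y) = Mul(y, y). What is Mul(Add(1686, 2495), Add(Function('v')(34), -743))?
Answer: 1726753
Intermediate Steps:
Function('f')(y) = Pow(y, 2)
Function('v')(G) = Pow(G, 2)
Mul(Add(1686, 2495), Add(Function('v')(34), -743)) = Mul(Add(1686, 2495), Add(Pow(34, 2), -743)) = Mul(4181, Add(1156, -743)) = Mul(4181, 413) = 1726753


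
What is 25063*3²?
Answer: 225567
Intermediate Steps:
25063*3² = 25063*9 = 225567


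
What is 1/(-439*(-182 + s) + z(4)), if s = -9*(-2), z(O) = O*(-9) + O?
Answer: 1/71964 ≈ 1.3896e-5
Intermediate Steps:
z(O) = -8*O (z(O) = -9*O + O = -8*O)
s = 18
1/(-439*(-182 + s) + z(4)) = 1/(-439*(-182 + 18) - 8*4) = 1/(-439*(-164) - 32) = 1/(71996 - 32) = 1/71964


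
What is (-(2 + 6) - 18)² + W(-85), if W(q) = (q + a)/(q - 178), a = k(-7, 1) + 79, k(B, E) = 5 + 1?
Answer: 676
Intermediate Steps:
k(B, E) = 6
a = 85 (a = 6 + 79 = 85)
W(q) = (85 + q)/(-178 + q) (W(q) = (q + 85)/(q - 178) = (85 + q)/(-178 + q))
(-(2 + 6) - 18)² + W(-85) = (-(2 + 6) - 18)² + (85 - 85)/(-178 - 85) = (-1*8 - 18)² + 0/(-263) = (-8 - 18)² - 1/263*0 = (-26)² + 0 = 676 + 0 = 676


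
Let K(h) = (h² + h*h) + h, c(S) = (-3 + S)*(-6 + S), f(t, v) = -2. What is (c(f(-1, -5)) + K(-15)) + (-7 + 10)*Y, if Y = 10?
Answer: 505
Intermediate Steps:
c(S) = (-6 + S)*(-3 + S)
K(h) = h + 2*h² (K(h) = (h² + h²) + h = 2*h² + h = h + 2*h²)
(c(f(-1, -5)) + K(-15)) + (-7 + 10)*Y = ((18 + (-2)² - 9*(-2)) - 15*(1 + 2*(-15))) + (-7 + 10)*10 = ((18 + 4 + 18) - 15*(1 - 30)) + 3*10 = (40 - 15*(-29)) + 30 = (40 + 435) + 30 = 475 + 30 = 505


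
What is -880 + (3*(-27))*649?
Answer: -53449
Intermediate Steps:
-880 + (3*(-27))*649 = -880 - 81*649 = -880 - 52569 = -53449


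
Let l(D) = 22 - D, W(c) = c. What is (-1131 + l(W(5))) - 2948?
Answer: -4062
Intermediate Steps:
(-1131 + l(W(5))) - 2948 = (-1131 + (22 - 1*5)) - 2948 = (-1131 + (22 - 5)) - 2948 = (-1131 + 17) - 2948 = -1114 - 2948 = -4062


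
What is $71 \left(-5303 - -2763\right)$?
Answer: $-180340$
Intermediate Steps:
$71 \left(-5303 - -2763\right) = 71 \left(-5303 + 2763\right) = 71 \left(-2540\right) = -180340$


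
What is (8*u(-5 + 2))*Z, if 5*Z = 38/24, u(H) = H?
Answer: -38/5 ≈ -7.6000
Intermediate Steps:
Z = 19/60 (Z = (38/24)/5 = (38*(1/24))/5 = (⅕)*(19/12) = 19/60 ≈ 0.31667)
(8*u(-5 + 2))*Z = (8*(-5 + 2))*(19/60) = (8*(-3))*(19/60) = -24*19/60 = -38/5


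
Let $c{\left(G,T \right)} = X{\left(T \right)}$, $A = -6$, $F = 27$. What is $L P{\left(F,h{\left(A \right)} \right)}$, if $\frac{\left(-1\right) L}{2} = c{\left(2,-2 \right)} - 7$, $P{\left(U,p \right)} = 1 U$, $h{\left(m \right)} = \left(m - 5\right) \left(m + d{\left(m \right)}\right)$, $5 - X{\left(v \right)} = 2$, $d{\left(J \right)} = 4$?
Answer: $216$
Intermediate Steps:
$X{\left(v \right)} = 3$ ($X{\left(v \right)} = 5 - 2 = 3$)
$c{\left(G,T \right)} = 3$
$h{\left(m \right)} = \left(-5 + m\right) \left(4 + m\right)$ ($h{\left(m \right)} = \left(m - 5\right) \left(m + 4\right) = \left(-5 + m\right) \left(4 + m\right)$)
$P{\left(U,p \right)} = U$
$L = 8$ ($L = - 2 \left(3 - 7\right) = \left(-2\right) \left(-4\right) = 8$)
$L P{\left(F,h{\left(A \right)} \right)} = 8 \cdot 27 = 216$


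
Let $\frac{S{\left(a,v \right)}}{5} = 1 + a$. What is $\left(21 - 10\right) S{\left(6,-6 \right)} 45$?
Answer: $17325$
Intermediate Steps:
$S{\left(a,v \right)} = 5 + 5 a$ ($S{\left(a,v \right)} = 5 \left(1 + a\right) = 5 + 5 a$)
$\left(21 - 10\right) S{\left(6,-6 \right)} 45 = \left(21 - 10\right) \left(5 + 5 \cdot 6\right) 45 = 11 \left(5 + 30\right) 45 = 11 \cdot 35 \cdot 45 = 385 \cdot 45 = 17325$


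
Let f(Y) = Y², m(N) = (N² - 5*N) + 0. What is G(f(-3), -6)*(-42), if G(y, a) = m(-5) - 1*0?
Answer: -2100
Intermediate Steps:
m(N) = N² - 5*N
G(y, a) = 50 (G(y, a) = -5*(-5 - 5) - 1*0 = -5*(-10) + 0 = 50 + 0 = 50)
G(f(-3), -6)*(-42) = 50*(-42) = -2100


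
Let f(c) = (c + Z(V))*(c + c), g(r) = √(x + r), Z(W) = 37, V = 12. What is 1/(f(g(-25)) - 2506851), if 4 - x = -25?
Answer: -1/2506695 ≈ -3.9893e-7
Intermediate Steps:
x = 29 (x = 4 - 1*(-25) = 4 + 25 = 29)
g(r) = √(29 + r)
f(c) = 2*c*(37 + c) (f(c) = (c + 37)*(c + c) = (37 + c)*(2*c) = 2*c*(37 + c))
1/(f(g(-25)) - 2506851) = 1/(2*√(29 - 25)*(37 + √(29 - 25)) - 2506851) = 1/(2*√4*(37 + √4) - 2506851) = 1/(2*2*(37 + 2) - 2506851) = 1/(2*2*39 - 2506851) = 1/(156 - 2506851) = 1/(-2506695) = -1/2506695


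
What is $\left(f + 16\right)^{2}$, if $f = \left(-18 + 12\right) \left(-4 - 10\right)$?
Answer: $10000$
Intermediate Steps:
$f = 84$ ($f = \left(-6\right) \left(-14\right) = 84$)
$\left(f + 16\right)^{2} = \left(84 + 16\right)^{2} = 100^{2} = 10000$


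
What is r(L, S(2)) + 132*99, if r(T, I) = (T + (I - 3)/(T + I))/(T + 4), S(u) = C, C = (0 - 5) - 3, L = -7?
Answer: 588154/45 ≈ 13070.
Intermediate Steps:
C = -8 (C = -5 - 3 = -8)
S(u) = -8
r(T, I) = (T + (-3 + I)/(I + T))/(4 + T)
r(L, S(2)) + 132*99 = (-3 - 8 + (-7)**2 - 8*(-7))/((-7)**2 + 4*(-8) + 4*(-7) - 8*(-7)) + 132*99 = (-3 - 8 + 49 + 56)/(49 - 32 - 28 + 56) + 13068 = 94/45 + 13068 = 588154/45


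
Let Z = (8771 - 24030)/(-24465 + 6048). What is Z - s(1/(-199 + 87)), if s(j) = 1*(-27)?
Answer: 512518/18417 ≈ 27.829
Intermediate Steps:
s(j) = -27
Z = 15259/18417 (Z = -15259/(-18417) = -15259*(-1/18417) = 15259/18417 ≈ 0.82853)
Z - s(1/(-199 + 87)) = 15259/18417 - 1*(-27) = 15259/18417 + 27 = 512518/18417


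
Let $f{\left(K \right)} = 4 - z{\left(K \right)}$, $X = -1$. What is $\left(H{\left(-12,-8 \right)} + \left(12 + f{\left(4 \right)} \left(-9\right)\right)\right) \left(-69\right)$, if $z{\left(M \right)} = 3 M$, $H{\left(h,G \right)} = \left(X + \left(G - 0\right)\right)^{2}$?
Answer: $-11385$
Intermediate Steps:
$H{\left(h,G \right)} = \left(-1 + G\right)^{2}$ ($H{\left(h,G \right)} = \left(-1 + \left(G - 0\right)\right)^{2} = \left(-1 + \left(G + 0\right)\right)^{2} = \left(-1 + G\right)^{2}$)
$f{\left(K \right)} = 4 - 3 K$
$\left(H{\left(-12,-8 \right)} + \left(12 + f{\left(4 \right)} \left(-9\right)\right)\right) \left(-69\right) = \left(\left(-1 - 8\right)^{2} + \left(12 + \left(4 - 12\right) \left(-9\right)\right)\right) \left(-69\right) = \left(\left(-9\right)^{2} + \left(12 + \left(4 - 12\right) \left(-9\right)\right)\right) \left(-69\right) = \left(81 + \left(12 - -72\right)\right) \left(-69\right) = \left(81 + \left(12 + 72\right)\right) \left(-69\right) = \left(81 + 84\right) \left(-69\right) = 165 \left(-69\right) = -11385$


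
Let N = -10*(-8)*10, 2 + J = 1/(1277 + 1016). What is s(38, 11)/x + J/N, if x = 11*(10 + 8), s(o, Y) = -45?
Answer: -927287/4035680 ≈ -0.22977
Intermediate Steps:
J = -4585/2293 (J = -2 + 1/(1277 + 1016) = -2 + 1/2293 = -4585/2293 ≈ -1.9996)
N = 800 (N = 80*10 = 800)
x = 198 (x = 11*18 = 198)
s(38, 11)/x + J/N = -45/198 - 4585/2293/800 = -45*1/198 - 4585/2293*1/800 = -5/22 - 917/366880 = -927287/4035680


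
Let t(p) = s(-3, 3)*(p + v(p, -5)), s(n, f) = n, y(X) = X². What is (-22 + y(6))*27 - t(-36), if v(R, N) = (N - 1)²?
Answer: 378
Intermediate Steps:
v(R, N) = (-1 + N)²
t(p) = -108 - 3*p (t(p) = -3*(p + (-1 - 5)²) = -3*(p + (-6)²) = -3*(p + 36) = -3*(36 + p) = -108 - 3*p)
(-22 + y(6))*27 - t(-36) = (-22 + 6²)*27 - (-108 - 3*(-36)) = (-22 + 36)*27 - (-108 + 108) = 14*27 - 1*0 = 378 + 0 = 378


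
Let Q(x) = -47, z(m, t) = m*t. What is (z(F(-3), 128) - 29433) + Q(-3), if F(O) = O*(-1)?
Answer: -29096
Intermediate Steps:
F(O) = -O
(z(F(-3), 128) - 29433) + Q(-3) = (-1*(-3)*128 - 29433) - 47 = (3*128 - 29433) - 47 = (384 - 29433) - 47 = -29049 - 47 = -29096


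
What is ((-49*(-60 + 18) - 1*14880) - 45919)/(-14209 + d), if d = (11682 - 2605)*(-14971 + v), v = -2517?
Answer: 58741/158752785 ≈ 0.00037002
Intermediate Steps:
d = -158738576 (d = (11682 - 2605)*(-14971 - 2517) = 9077*(-17488) = -158738576)
((-49*(-60 + 18) - 1*14880) - 45919)/(-14209 + d) = ((-49*(-60 + 18) - 1*14880) - 45919)/(-14209 - 158738576) = ((-49*(-42) - 14880) - 45919)/(-158752785) = ((2058 - 14880) - 45919)*(-1/158752785) = (-12822 - 45919)*(-1/158752785) = -58741*(-1/158752785) = 58741/158752785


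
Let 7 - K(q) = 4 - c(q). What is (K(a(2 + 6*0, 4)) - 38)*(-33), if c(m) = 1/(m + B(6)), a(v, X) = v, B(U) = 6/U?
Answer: 1144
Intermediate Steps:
c(m) = 1/(1 + m) (c(m) = 1/(m + 6/6) = 1/(m + 6*(1/6)) = 1/(m + 1) = 1/(1 + m))
K(q) = 3 + 1/(1 + q) (K(q) = 7 - (4 - 1/(1 + q)) = 7 + (-4 + 1/(1 + q)) = 3 + 1/(1 + q))
(K(a(2 + 6*0, 4)) - 38)*(-33) = ((4 + 3*(2 + 6*0))/(1 + (2 + 6*0)) - 38)*(-33) = ((4 + 3*(2 + 0))/(1 + (2 + 0)) - 38)*(-33) = ((4 + 3*2)/(1 + 2) - 38)*(-33) = ((4 + 6)/3 - 38)*(-33) = ((1/3)*10 - 38)*(-33) = (10/3 - 38)*(-33) = -104/3*(-33) = 1144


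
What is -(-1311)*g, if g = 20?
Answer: 26220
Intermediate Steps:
-(-1311)*g = -(-1311)*20 = -437*(-60) = 26220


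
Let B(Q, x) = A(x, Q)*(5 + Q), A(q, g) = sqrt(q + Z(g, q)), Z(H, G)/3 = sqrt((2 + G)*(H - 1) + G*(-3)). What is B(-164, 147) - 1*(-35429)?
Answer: 35429 - 159*sqrt(147 + 3*I*sqrt(25026)) ≈ 32576.0 - 2102.9*I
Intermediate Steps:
Z(H, G) = 3*sqrt(-3*G + (-1 + H)*(2 + G)) (Z(H, G) = 3*sqrt((2 + G)*(H - 1) + G*(-3)) = 3*sqrt((2 + G)*(-1 + H) - 3*G) = 3*sqrt((-1 + H)*(2 + G) - 3*G) = 3*sqrt(-3*G + (-1 + H)*(2 + G)))
A(q, g) = sqrt(q + 3*sqrt(-2 - 4*q + 2*g + g*q)) (A(q, g) = sqrt(q + 3*sqrt(-2 - 4*q + 2*g + q*g)) = sqrt(q + 3*sqrt(-2 - 4*q + 2*g + g*q)))
B(Q, x) = sqrt(x + 3*sqrt(-2 - 4*x + 2*Q + Q*x))*(5 + Q)
B(-164, 147) - 1*(-35429) = sqrt(147 + 3*sqrt(-2 - 4*147 + 2*(-164) - 164*147))*(5 - 164) - 1*(-35429) = sqrt(147 + 3*sqrt(-2 - 588 - 328 - 24108))*(-159) + 35429 = sqrt(147 + 3*sqrt(-25026))*(-159) + 35429 = sqrt(147 + 3*(I*sqrt(25026)))*(-159) + 35429 = sqrt(147 + 3*I*sqrt(25026))*(-159) + 35429 = -159*sqrt(147 + 3*I*sqrt(25026)) + 35429 = 35429 - 159*sqrt(147 + 3*I*sqrt(25026))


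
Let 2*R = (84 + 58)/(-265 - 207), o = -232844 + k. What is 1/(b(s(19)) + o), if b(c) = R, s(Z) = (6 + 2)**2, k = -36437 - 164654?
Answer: -472/204817391 ≈ -2.3045e-6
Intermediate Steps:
k = -201091
o = -433935 (o = -232844 - 201091 = -433935)
R = -71/472 (R = ((84 + 58)/(-265 - 207))/2 = (142/(-472))/2 = (142*(-1/472))/2 = (1/2)*(-71/236) = -71/472 ≈ -0.15042)
s(Z) = 64 (s(Z) = 8**2 = 64)
b(c) = -71/472
1/(b(s(19)) + o) = 1/(-71/472 - 433935) = 1/(-204817391/472) = -472/204817391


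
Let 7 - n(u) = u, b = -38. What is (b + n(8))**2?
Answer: 1521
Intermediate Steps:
n(u) = 7 - u
(b + n(8))**2 = (-38 + (7 - 1*8))**2 = (-38 + (7 - 8))**2 = (-38 - 1)**2 = (-39)**2 = 1521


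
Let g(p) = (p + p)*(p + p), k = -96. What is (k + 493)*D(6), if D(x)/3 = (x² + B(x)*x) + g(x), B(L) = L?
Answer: 257256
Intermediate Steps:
g(p) = 4*p² (g(p) = (2*p)*(2*p) = 4*p²)
D(x) = 18*x² (D(x) = 3*((x² + x*x) + 4*x²) = 3*((x² + x²) + 4*x²) = 3*(2*x² + 4*x²) = 3*(6*x²) = 18*x²)
(k + 493)*D(6) = (-96 + 493)*(18*6²) = 397*(18*36) = 397*648 = 257256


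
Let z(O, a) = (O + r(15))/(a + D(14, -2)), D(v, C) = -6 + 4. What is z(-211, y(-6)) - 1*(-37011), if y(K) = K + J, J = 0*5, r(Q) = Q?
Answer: 74071/2 ≈ 37036.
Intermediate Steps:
J = 0
D(v, C) = -2
y(K) = K (y(K) = K + 0 = K)
z(O, a) = (15 + O)/(-2 + a) (z(O, a) = (O + 15)/(a - 2) = (15 + O)/(-2 + a))
z(-211, y(-6)) - 1*(-37011) = (15 - 211)/(-2 - 6) - 1*(-37011) = -196/(-8) + 37011 = -⅛*(-196) + 37011 = 49/2 + 37011 = 74071/2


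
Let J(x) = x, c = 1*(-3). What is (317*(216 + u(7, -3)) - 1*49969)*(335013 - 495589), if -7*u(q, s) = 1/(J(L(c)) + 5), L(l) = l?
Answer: -20772512800/7 ≈ -2.9675e+9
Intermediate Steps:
c = -3
u(q, s) = -1/14 (u(q, s) = -1/(7*(-3 + 5)) = -1/7/2 = -1/7*1/2 = -1/14)
(317*(216 + u(7, -3)) - 1*49969)*(335013 - 495589) = (317*(216 - 1/14) - 1*49969)*(335013 - 495589) = (317*(3023/14) - 49969)*(-160576) = (958291/14 - 49969)*(-160576) = (258725/14)*(-160576) = -20772512800/7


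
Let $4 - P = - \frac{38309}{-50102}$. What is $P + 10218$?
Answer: $\frac{512104335}{50102} \approx 10221.0$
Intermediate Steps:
$P = \frac{162099}{50102}$ ($P = 4 - - \frac{38309}{-50102} = 4 - \left(-38309\right) \left(- \frac{1}{50102}\right) = 4 - \frac{38309}{50102} = \frac{162099}{50102} \approx 3.2354$)
$P + 10218 = \frac{162099}{50102} + 10218 = \frac{512104335}{50102}$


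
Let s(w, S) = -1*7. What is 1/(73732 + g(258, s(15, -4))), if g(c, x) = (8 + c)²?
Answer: 1/144488 ≈ 6.9210e-6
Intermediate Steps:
s(w, S) = -7
1/(73732 + g(258, s(15, -4))) = 1/(73732 + (8 + 258)²) = 1/(73732 + 266²) = 1/(73732 + 70756) = 1/144488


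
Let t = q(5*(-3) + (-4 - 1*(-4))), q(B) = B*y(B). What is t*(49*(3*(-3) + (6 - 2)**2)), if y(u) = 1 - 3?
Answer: 10290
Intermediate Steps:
y(u) = -2
q(B) = -2*B (q(B) = B*(-2) = -2*B)
t = 30 (t = -2*(5*(-3) + (-4 - 1*(-4))) = -2*(-15 + (-4 + 4)) = -2*(-15 + 0) = -2*(-15) = 30)
t*(49*(3*(-3) + (6 - 2)**2)) = 30*(49*(3*(-3) + (6 - 2)**2)) = 30*(49*(-9 + 4**2)) = 30*(49*(-9 + 16)) = 30*(49*7) = 30*343 = 10290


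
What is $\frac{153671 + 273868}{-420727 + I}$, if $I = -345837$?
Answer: $- \frac{427539}{766564} \approx -0.55773$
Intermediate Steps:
$\frac{153671 + 273868}{-420727 + I} = \frac{153671 + 273868}{-420727 - 345837} = \frac{427539}{-766564} = 427539 \left(- \frac{1}{766564}\right) = - \frac{427539}{766564}$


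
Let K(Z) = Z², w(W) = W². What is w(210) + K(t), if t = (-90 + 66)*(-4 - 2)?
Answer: 64836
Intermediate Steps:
t = 144 (t = -24*(-6) = 144)
w(210) + K(t) = 210² + 144² = 44100 + 20736 = 64836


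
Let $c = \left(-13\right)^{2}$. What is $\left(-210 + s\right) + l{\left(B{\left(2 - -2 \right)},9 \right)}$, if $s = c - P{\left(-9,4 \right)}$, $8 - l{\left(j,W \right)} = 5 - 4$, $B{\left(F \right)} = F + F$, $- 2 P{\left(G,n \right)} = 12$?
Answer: $-28$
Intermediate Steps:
$P{\left(G,n \right)} = -6$ ($P{\left(G,n \right)} = \left(- \frac{1}{2}\right) 12 = -6$)
$c = 169$
$B{\left(F \right)} = 2 F$
$l{\left(j,W \right)} = 7$ ($l{\left(j,W \right)} = 8 - \left(5 - 4\right) = 8 - 1 = 7$)
$s = 175$ ($s = 169 - -6 = 169 + 6 = 175$)
$\left(-210 + s\right) + l{\left(B{\left(2 - -2 \right)},9 \right)} = \left(-210 + 175\right) + 7 = -35 + 7 = -28$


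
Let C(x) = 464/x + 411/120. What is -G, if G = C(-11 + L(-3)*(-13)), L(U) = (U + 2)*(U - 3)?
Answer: 6367/3560 ≈ 1.7885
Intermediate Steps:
L(U) = (-3 + U)*(2 + U) (L(U) = (2 + U)*(-3 + U) = (-3 + U)*(2 + U))
C(x) = 137/40 + 464/x (C(x) = 464/x + 411*(1/120) = 464/x + 137/40 = 137/40 + 464/x)
G = -6367/3560 (G = 137/40 + 464/(-11 + (-6 + (-3)² - 1*(-3))*(-13)) = 137/40 + 464/(-11 + (-6 + 9 + 3)*(-13)) = 137/40 + 464/(-11 + 6*(-13)) = 137/40 + 464/(-11 - 78) = 137/40 + 464/(-89) = 137/40 + 464*(-1/89) = 137/40 - 464/89 = -6367/3560 ≈ -1.7885)
-G = -1*(-6367/3560) = 6367/3560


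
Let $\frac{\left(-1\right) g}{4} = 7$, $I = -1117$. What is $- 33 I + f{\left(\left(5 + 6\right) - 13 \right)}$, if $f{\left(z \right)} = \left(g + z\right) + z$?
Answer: $36829$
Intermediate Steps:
$g = -28$ ($g = \left(-4\right) 7 = -28$)
$f{\left(z \right)} = -28 + 2 z$ ($f{\left(z \right)} = \left(-28 + z\right) + z = -28 + 2 z$)
$- 33 I + f{\left(\left(5 + 6\right) - 13 \right)} = \left(-33\right) \left(-1117\right) - \left(28 - 2 \left(\left(5 + 6\right) - 13\right)\right) = 36861 - \left(28 - 2 \left(11 - 13\right)\right) = 36861 + \left(-28 + 2 \left(-2\right)\right) = 36861 - 32 = 36829$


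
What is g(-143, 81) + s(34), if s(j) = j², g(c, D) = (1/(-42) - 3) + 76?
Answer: 51617/42 ≈ 1229.0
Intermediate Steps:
g(c, D) = 3065/42 (g(c, D) = (-1/42 - 3) + 76 = -127/42 + 76 = 3065/42)
g(-143, 81) + s(34) = 3065/42 + 34² = 3065/42 + 1156 = 51617/42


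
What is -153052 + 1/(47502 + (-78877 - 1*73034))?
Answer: -15980006269/104409 ≈ -1.5305e+5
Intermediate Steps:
-153052 + 1/(47502 + (-78877 - 1*73034)) = -153052 + 1/(47502 + (-78877 - 73034)) = -153052 + 1/(47502 - 151911) = -153052 + 1/(-104409) = -153052 - 1/104409 = -15980006269/104409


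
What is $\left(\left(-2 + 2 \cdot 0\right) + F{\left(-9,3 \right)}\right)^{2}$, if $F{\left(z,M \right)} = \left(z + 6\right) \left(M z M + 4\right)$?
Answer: $52441$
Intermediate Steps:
$F{\left(z,M \right)} = \left(4 + z M^{2}\right) \left(6 + z\right)$ ($F{\left(z,M \right)} = \left(6 + z\right) \left(z M^{2} + 4\right) = \left(6 + z\right) \left(4 + z M^{2}\right) = \left(4 + z M^{2}\right) \left(6 + z\right)$)
$\left(\left(-2 + 2 \cdot 0\right) + F{\left(-9,3 \right)}\right)^{2} = \left(\left(-2 + 2 \cdot 0\right) + \left(24 + 4 \left(-9\right) + 3^{2} \left(-9\right)^{2} + 6 \left(-9\right) 3^{2}\right)\right)^{2} = \left(\left(-2 + 0\right) + \left(24 - 36 + 9 \cdot 81 + 6 \left(-9\right) 9\right)\right)^{2} = \left(-2 + \left(24 - 36 + 729 - 486\right)\right)^{2} = \left(-2 + 231\right)^{2} = 229^{2} = 52441$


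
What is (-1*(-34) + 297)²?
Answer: 109561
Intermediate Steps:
(-1*(-34) + 297)² = (34 + 297)² = 331² = 109561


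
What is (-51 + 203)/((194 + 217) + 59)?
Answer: 76/235 ≈ 0.32340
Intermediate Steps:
(-51 + 203)/((194 + 217) + 59) = 152/(411 + 59) = 152/470 = 152*(1/470) = 76/235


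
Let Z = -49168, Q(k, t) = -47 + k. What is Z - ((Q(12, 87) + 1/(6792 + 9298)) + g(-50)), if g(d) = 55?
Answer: -791434921/16090 ≈ -49188.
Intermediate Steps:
Z - ((Q(12, 87) + 1/(6792 + 9298)) + g(-50)) = -49168 - (((-47 + 12) + 1/(6792 + 9298)) + 55) = -49168 - ((-35 + 1/16090) + 55) = -49168 - (-563149/16090 + 55) = -49168 - 1*321801/16090 = -49168 - 321801/16090 = -791434921/16090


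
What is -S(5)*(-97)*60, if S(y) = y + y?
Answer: 58200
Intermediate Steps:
S(y) = 2*y
-S(5)*(-97)*60 = -(2*5)*(-97)*60 = -10*(-97)*60 = -(-970)*60 = -1*(-58200) = 58200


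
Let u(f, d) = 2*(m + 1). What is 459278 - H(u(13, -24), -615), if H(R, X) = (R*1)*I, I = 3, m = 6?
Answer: 459236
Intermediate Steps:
u(f, d) = 14 (u(f, d) = 2*(6 + 1) = 2*7 = 14)
H(R, X) = 3*R (H(R, X) = (R*1)*3 = R*3 = 3*R)
459278 - H(u(13, -24), -615) = 459278 - 3*14 = 459278 - 1*42 = 459278 - 42 = 459236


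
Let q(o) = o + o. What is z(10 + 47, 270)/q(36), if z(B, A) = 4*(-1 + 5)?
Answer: 2/9 ≈ 0.22222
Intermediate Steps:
z(B, A) = 16 (z(B, A) = 4*4 = 16)
q(o) = 2*o
z(10 + 47, 270)/q(36) = 16/((2*36)) = 16/72 = 16*(1/72) = 2/9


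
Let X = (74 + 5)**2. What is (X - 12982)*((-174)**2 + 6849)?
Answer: -250259625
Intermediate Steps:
X = 6241 (X = 79**2 = 6241)
(X - 12982)*((-174)**2 + 6849) = (6241 - 12982)*((-174)**2 + 6849) = -6741*(30276 + 6849) = -6741*37125 = -250259625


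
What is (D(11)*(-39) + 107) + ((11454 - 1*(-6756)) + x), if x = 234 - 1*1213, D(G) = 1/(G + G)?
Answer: 381397/22 ≈ 17336.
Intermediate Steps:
D(G) = 1/(2*G)
x = -979 (x = 234 - 1213 = -979)
(D(11)*(-39) + 107) + ((11454 - 1*(-6756)) + x) = (((½)/11)*(-39) + 107) + ((11454 - 1*(-6756)) - 979) = (((½)*(1/11))*(-39) + 107) + ((11454 + 6756) - 979) = ((1/22)*(-39) + 107) + (18210 - 979) = (-39/22 + 107) + 17231 = 2315/22 + 17231 = 381397/22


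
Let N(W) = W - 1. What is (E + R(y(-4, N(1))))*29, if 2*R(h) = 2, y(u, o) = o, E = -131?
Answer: -3770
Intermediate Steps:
N(W) = -1 + W
R(h) = 1 (R(h) = (1/2)*2 = 1)
(E + R(y(-4, N(1))))*29 = (-131 + 1)*29 = -130*29 = -3770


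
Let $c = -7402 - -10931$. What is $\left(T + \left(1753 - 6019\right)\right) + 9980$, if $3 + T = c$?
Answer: $9240$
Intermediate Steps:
$c = 3529$ ($c = -7402 + 10931 = 3529$)
$T = 3526$ ($T = -3 + 3529 = 3526$)
$\left(T + \left(1753 - 6019\right)\right) + 9980 = \left(3526 + \left(1753 - 6019\right)\right) + 9980 = \left(3526 - 4266\right) + 9980 = -740 + 9980 = 9240$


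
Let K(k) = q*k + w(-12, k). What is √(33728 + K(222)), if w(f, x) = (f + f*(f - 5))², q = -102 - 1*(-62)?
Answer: 4*√3857 ≈ 248.42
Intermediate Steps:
q = -40 (q = -102 + 62 = -40)
w(f, x) = (f + f*(-5 + f))²
K(k) = 36864 - 40*k (K(k) = -40*k + (-12)²*(-4 - 12)² = -40*k + 144*(-16)² = -40*k + 144*256 = -40*k + 36864 = 36864 - 40*k)
√(33728 + K(222)) = √(33728 + (36864 - 40*222)) = √(33728 + (36864 - 8880)) = √(33728 + 27984) = √61712 = 4*√3857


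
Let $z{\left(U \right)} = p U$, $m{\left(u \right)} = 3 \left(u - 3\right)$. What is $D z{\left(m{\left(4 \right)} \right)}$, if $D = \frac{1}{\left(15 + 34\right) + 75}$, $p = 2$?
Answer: $\frac{3}{62} \approx 0.048387$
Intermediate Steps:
$m{\left(u \right)} = -9 + 3 u$ ($m{\left(u \right)} = 3 \left(-3 + u\right) = -9 + 3 u$)
$z{\left(U \right)} = 2 U$
$D = \frac{1}{124}$ ($D = \frac{1}{49 + 75} = \frac{1}{124} \approx 0.0080645$)
$D z{\left(m{\left(4 \right)} \right)} = \frac{2 \left(-9 + 3 \cdot 4\right)}{124} = \frac{2 \left(-9 + 12\right)}{124} = \frac{2 \cdot 3}{124} = \frac{1}{124} \cdot 6 = \frac{3}{62}$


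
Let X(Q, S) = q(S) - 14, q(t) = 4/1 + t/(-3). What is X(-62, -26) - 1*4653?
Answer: -13963/3 ≈ -4654.3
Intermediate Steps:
q(t) = 4 - t/3 (q(t) = 4*1 + t*(-⅓) = 4 - t/3)
X(Q, S) = -10 - S/3 (X(Q, S) = (4 - S/3) - 14 = -10 - S/3)
X(-62, -26) - 1*4653 = (-10 - ⅓*(-26)) - 1*4653 = (-10 + 26/3) - 4653 = -4/3 - 4653 = -13963/3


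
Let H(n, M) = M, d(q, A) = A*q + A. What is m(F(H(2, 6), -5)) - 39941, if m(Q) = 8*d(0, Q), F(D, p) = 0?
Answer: -39941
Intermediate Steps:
d(q, A) = A + A*q
m(Q) = 8*Q (m(Q) = 8*(Q*(1 + 0)) = 8*(Q*1) = 8*Q)
m(F(H(2, 6), -5)) - 39941 = 8*0 - 39941 = 0 - 39941 = -39941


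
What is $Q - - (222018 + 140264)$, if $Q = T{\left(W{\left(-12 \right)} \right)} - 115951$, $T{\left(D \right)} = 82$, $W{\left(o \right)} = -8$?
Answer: $246413$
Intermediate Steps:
$Q = -115869$ ($Q = 82 - 115951 = -115869$)
$Q - - (222018 + 140264) = -115869 - - (222018 + 140264) = -115869 - \left(-1\right) 362282 = -115869 - -362282 = -115869 + 362282 = 246413$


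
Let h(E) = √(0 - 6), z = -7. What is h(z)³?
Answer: -6*I*√6 ≈ -14.697*I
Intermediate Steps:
h(E) = I*√6 (h(E) = √(-6) = I*√6)
h(z)³ = (I*√6)³ = -6*I*√6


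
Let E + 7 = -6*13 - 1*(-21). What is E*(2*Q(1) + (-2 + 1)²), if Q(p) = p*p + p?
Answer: -320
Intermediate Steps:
Q(p) = p + p² (Q(p) = p² + p = p + p²)
E = -64 (E = -7 + (-6*13 - 1*(-21)) = -7 + (-78 + 21) = -7 - 57 = -64)
E*(2*Q(1) + (-2 + 1)²) = -64*(2*(1*(1 + 1)) + (-2 + 1)²) = -64*(2*(1*2) + (-1)²) = -64*(2*2 + 1) = -64*(4 + 1) = -64*5 = -320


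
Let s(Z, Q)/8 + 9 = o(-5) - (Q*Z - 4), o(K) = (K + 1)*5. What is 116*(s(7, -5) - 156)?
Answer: -8816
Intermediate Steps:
o(K) = 5 + 5*K (o(K) = (1 + K)*5 = 5 + 5*K)
s(Z, Q) = -200 - 8*Q*Z (s(Z, Q) = -72 + 8*((5 + 5*(-5)) - (Q*Z - 4)) = -72 + 8*((5 - 25) - (-4 + Q*Z)) = -72 + 8*(-20 + (4 - Q*Z)) = -72 + 8*(-16 - Q*Z) = -72 + (-128 - 8*Q*Z) = -200 - 8*Q*Z)
116*(s(7, -5) - 156) = 116*((-200 - 8*(-5)*7) - 156) = 116*((-200 + 280) - 156) = 116*(80 - 156) = 116*(-76) = -8816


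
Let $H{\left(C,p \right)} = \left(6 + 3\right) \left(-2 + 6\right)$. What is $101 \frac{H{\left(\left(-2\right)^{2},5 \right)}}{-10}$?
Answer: $- \frac{1818}{5} \approx -363.6$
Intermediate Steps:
$H{\left(C,p \right)} = 36$ ($H{\left(C,p \right)} = 9 \cdot 4 = 36$)
$101 \frac{H{\left(\left(-2\right)^{2},5 \right)}}{-10} = 101 \frac{36}{-10} = 101 \cdot 36 \left(- \frac{1}{10}\right) = 101 \left(- \frac{18}{5}\right) = - \frac{1818}{5}$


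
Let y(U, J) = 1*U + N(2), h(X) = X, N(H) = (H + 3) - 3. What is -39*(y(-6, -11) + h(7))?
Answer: -117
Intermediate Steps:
N(H) = H (N(H) = (3 + H) - 3 = H)
y(U, J) = 2 + U (y(U, J) = 1*U + 2 = U + 2 = 2 + U)
-39*(y(-6, -11) + h(7)) = -39*((2 - 6) + 7) = -39*(-4 + 7) = -39*3 = -117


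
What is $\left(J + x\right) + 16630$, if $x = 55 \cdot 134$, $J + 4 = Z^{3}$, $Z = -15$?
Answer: $20621$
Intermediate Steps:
$J = -3379$ ($J = -4 + \left(-15\right)^{3} = -4 - 3375 = -3379$)
$x = 7370$
$\left(J + x\right) + 16630 = \left(-3379 + 7370\right) + 16630 = 3991 + 16630 = 20621$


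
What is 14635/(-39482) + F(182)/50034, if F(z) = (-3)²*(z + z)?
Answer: -100484093/329240398 ≈ -0.30520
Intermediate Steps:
F(z) = 18*z (F(z) = 9*(2*z) = 18*z)
14635/(-39482) + F(182)/50034 = 14635/(-39482) + (18*182)/50034 = 14635*(-1/39482) + 3276*(1/50034) = -14635/39482 + 546/8339 = -100484093/329240398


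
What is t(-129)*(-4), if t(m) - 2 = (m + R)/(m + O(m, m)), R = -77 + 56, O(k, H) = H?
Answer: -444/43 ≈ -10.326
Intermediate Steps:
R = -21
t(m) = 2 + (-21 + m)/(2*m) (t(m) = 2 + (m - 21)/(m + m) = 2 + (-21 + m)/((2*m)) = 2 + (-21 + m)*(1/(2*m)) = 2 + (-21 + m)/(2*m))
t(-129)*(-4) = ((½)*(-21 + 5*(-129))/(-129))*(-4) = ((½)*(-1/129)*(-21 - 645))*(-4) = ((½)*(-1/129)*(-666))*(-4) = (111/43)*(-4) = -444/43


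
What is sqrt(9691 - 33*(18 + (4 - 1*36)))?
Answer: sqrt(10153) ≈ 100.76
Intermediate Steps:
sqrt(9691 - 33*(18 + (4 - 1*36))) = sqrt(9691 - 33*(18 + (4 - 36))) = sqrt(9691 - 33*(18 - 32)) = sqrt(9691 - 33*(-14)) = sqrt(9691 + 462) = sqrt(10153)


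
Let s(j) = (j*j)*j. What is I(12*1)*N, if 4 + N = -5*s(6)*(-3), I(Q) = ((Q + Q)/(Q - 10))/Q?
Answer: 3236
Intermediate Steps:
s(j) = j³ (s(j) = j²*j = j³)
I(Q) = 2/(-10 + Q) (I(Q) = ((2*Q)/(-10 + Q))/Q = (2*Q/(-10 + Q))/Q = 2/(-10 + Q))
N = 3236 (N = -4 - 5*6³*(-3) = -4 - 5*216*(-3) = -4 - 1080*(-3) = -4 + 3240 = 3236)
I(12*1)*N = (2/(-10 + 12*1))*3236 = (2/(-10 + 12))*3236 = (2/2)*3236 = (2*(½))*3236 = 1*3236 = 3236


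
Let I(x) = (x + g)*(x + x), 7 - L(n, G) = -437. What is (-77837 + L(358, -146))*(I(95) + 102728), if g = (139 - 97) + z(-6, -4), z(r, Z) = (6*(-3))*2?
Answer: -9435599774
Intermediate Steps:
z(r, Z) = -36 (z(r, Z) = -18*2 = -36)
g = 6 (g = (139 - 97) - 36 = 42 - 36 = 6)
L(n, G) = 444 (L(n, G) = 7 - 1*(-437) = 7 + 437 = 444)
I(x) = 2*x*(6 + x) (I(x) = (x + 6)*(x + x) = (6 + x)*(2*x) = 2*x*(6 + x))
(-77837 + L(358, -146))*(I(95) + 102728) = (-77837 + 444)*(2*95*(6 + 95) + 102728) = -77393*(2*95*101 + 102728) = -77393*(19190 + 102728) = -77393*121918 = -9435599774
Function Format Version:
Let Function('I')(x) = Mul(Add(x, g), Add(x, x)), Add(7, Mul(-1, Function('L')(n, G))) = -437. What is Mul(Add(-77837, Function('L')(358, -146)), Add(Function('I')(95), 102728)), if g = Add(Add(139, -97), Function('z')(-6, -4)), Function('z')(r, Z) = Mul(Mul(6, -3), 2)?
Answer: -9435599774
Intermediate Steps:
Function('z')(r, Z) = -36 (Function('z')(r, Z) = Mul(-18, 2) = -36)
g = 6 (g = Add(Add(139, -97), -36) = Add(42, -36) = 6)
Function('L')(n, G) = 444 (Function('L')(n, G) = Add(7, Mul(-1, -437)) = Add(7, 437) = 444)
Function('I')(x) = Mul(2, x, Add(6, x)) (Function('I')(x) = Mul(Add(x, 6), Add(x, x)) = Mul(Add(6, x), Mul(2, x)) = Mul(2, x, Add(6, x)))
Mul(Add(-77837, Function('L')(358, -146)), Add(Function('I')(95), 102728)) = Mul(Add(-77837, 444), Add(Mul(2, 95, Add(6, 95)), 102728)) = Mul(-77393, Add(Mul(2, 95, 101), 102728)) = Mul(-77393, Add(19190, 102728)) = Mul(-77393, 121918) = -9435599774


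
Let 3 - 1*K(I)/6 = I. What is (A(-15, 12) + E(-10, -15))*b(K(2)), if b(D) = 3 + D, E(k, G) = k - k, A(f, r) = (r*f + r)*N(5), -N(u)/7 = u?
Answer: 52920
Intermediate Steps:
K(I) = 18 - 6*I
N(u) = -7*u
A(f, r) = -35*r - 35*f*r (A(f, r) = (r*f + r)*(-7*5) = (f*r + r)*(-35) = (r + f*r)*(-35) = -35*r - 35*f*r)
E(k, G) = 0
(A(-15, 12) + E(-10, -15))*b(K(2)) = (-35*12*(1 - 15) + 0)*(3 + (18 - 6*2)) = (-35*12*(-14) + 0)*(3 + (18 - 12)) = (5880 + 0)*(3 + 6) = 5880*9 = 52920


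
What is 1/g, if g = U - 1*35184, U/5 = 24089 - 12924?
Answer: 1/20641 ≈ 4.8447e-5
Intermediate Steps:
U = 55825 (U = 5*(24089 - 12924) = 5*11165 = 55825)
g = 20641 (g = 55825 - 1*35184 = 55825 - 35184 = 20641)
1/g = 1/20641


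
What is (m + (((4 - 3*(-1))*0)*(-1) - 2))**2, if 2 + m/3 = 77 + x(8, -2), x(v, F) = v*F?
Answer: 30625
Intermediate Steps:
x(v, F) = F*v
m = 177 (m = -6 + 3*(77 - 2*8) = -6 + 3*(77 - 16) = -6 + 3*61 = -6 + 183 = 177)
(m + (((4 - 3*(-1))*0)*(-1) - 2))**2 = (177 + (((4 - 3*(-1))*0)*(-1) - 2))**2 = (177 + (((4 + 3)*0)*(-1) - 2))**2 = (177 + ((7*0)*(-1) - 2))**2 = (177 + (0*(-1) - 2))**2 = (177 + (0 - 2))**2 = (177 - 2)**2 = 175**2 = 30625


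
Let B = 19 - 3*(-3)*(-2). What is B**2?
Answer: 1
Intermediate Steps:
B = 1 (B = 19 + 9*(-2) = 19 - 18 = 1)
B**2 = 1**2 = 1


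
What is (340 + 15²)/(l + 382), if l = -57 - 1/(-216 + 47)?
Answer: 95485/54926 ≈ 1.7384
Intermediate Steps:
l = -9632/169 (l = -57 - 1/(-169) = -57 - 1*(-1/169) = -57 + 1/169 = -9632/169 ≈ -56.994)
(340 + 15²)/(l + 382) = (340 + 15²)/(-9632/169 + 382) = (340 + 225)/(54926/169) = 565*(169/54926) = 95485/54926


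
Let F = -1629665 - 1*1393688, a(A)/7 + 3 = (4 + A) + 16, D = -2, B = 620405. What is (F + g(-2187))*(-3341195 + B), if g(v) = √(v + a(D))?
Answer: 8225908608870 - 2720790*I*√2082 ≈ 8.2259e+12 - 1.2415e+8*I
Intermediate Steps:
a(A) = 119 + 7*A (a(A) = -21 + 7*((4 + A) + 16) = -21 + 7*(20 + A) = -21 + (140 + 7*A) = 119 + 7*A)
F = -3023353 (F = -1629665 - 1393688 = -3023353)
g(v) = √(105 + v) (g(v) = √(v + (119 + 7*(-2))) = √(v + (119 - 14)) = √(v + 105) = √(105 + v))
(F + g(-2187))*(-3341195 + B) = (-3023353 + √(105 - 2187))*(-3341195 + 620405) = (-3023353 + √(-2082))*(-2720790) = (-3023353 + I*√2082)*(-2720790) = 8225908608870 - 2720790*I*√2082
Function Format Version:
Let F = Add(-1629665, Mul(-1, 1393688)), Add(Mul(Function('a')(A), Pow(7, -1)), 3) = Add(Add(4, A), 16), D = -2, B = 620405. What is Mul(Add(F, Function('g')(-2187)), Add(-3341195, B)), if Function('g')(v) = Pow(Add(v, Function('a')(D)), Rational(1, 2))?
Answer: Add(8225908608870, Mul(-2720790, I, Pow(2082, Rational(1, 2)))) ≈ Add(8.2259e+12, Mul(-1.2415e+8, I))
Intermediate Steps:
Function('a')(A) = Add(119, Mul(7, A)) (Function('a')(A) = Add(-21, Mul(7, Add(Add(4, A), 16))) = Add(-21, Mul(7, Add(20, A))) = Add(-21, Add(140, Mul(7, A))) = Add(119, Mul(7, A)))
F = -3023353 (F = Add(-1629665, -1393688) = -3023353)
Function('g')(v) = Pow(Add(105, v), Rational(1, 2)) (Function('g')(v) = Pow(Add(v, Add(119, Mul(7, -2))), Rational(1, 2)) = Pow(Add(v, Add(119, -14)), Rational(1, 2)) = Pow(Add(v, 105), Rational(1, 2)) = Pow(Add(105, v), Rational(1, 2)))
Mul(Add(F, Function('g')(-2187)), Add(-3341195, B)) = Mul(Add(-3023353, Pow(Add(105, -2187), Rational(1, 2))), Add(-3341195, 620405)) = Mul(Add(-3023353, Pow(-2082, Rational(1, 2))), -2720790) = Mul(Add(-3023353, Mul(I, Pow(2082, Rational(1, 2)))), -2720790) = Add(8225908608870, Mul(-2720790, I, Pow(2082, Rational(1, 2))))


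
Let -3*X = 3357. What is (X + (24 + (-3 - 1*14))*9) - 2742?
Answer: -3798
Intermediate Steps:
X = -1119 (X = -⅓*3357 = -1119)
(X + (24 + (-3 - 1*14))*9) - 2742 = (-1119 + (24 + (-3 - 1*14))*9) - 2742 = (-1119 + (24 + (-3 - 14))*9) - 2742 = (-1119 + (24 - 17)*9) - 2742 = (-1119 + 7*9) - 2742 = (-1119 + 63) - 2742 = -1056 - 2742 = -3798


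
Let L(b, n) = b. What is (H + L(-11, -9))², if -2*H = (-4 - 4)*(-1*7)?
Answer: 1521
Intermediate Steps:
H = -28 (H = -(-4 - 4)*(-1*7)/2 = -(-4)*(-7) = -½*56 = -28)
(H + L(-11, -9))² = (-28 - 11)² = (-39)² = 1521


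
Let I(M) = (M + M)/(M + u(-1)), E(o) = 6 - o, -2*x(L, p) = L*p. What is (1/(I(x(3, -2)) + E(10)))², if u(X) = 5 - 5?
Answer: ¼ ≈ 0.25000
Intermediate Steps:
x(L, p) = -L*p/2
u(X) = 0
I(M) = 2 (I(M) = (M + M)/(M + 0) = (2*M)/M = 2)
(1/(I(x(3, -2)) + E(10)))² = (1/(2 + (6 - 1*10)))² = (1/(2 + (6 - 10)))² = (1/(2 - 4))² = (1/(-2))² = (-½)² = ¼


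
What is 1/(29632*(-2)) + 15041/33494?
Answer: 445678165/992494208 ≈ 0.44905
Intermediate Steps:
1/(29632*(-2)) + 15041/33494 = (1/29632)*(-1/2) + 15041*(1/33494) = -1/59264 + 15041/33494 = 445678165/992494208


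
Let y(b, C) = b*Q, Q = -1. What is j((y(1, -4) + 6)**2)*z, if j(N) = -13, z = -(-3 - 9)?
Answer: -156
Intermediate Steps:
y(b, C) = -b (y(b, C) = b*(-1) = -b)
z = 12 (z = -1*(-12) = 12)
j((y(1, -4) + 6)**2)*z = -13*12 = -156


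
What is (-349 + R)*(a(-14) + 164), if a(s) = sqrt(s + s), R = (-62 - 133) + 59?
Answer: -79540 - 970*I*sqrt(7) ≈ -79540.0 - 2566.4*I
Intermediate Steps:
R = -136 (R = -195 + 59 = -136)
a(s) = sqrt(2)*sqrt(s) (a(s) = sqrt(2*s) = sqrt(2)*sqrt(s))
(-349 + R)*(a(-14) + 164) = (-349 - 136)*(sqrt(2)*sqrt(-14) + 164) = -485*(sqrt(2)*(I*sqrt(14)) + 164) = -485*(2*I*sqrt(7) + 164) = -485*(164 + 2*I*sqrt(7)) = -79540 - 970*I*sqrt(7)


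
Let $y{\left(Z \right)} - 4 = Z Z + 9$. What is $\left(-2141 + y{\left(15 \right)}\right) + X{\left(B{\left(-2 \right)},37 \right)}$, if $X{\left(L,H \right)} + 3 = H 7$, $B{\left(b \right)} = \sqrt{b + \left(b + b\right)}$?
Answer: $-1647$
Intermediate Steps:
$B{\left(b \right)} = \sqrt{3} \sqrt{b}$ ($B{\left(b \right)} = \sqrt{b + 2 b} = \sqrt{3 b} = \sqrt{3} \sqrt{b}$)
$y{\left(Z \right)} = 13 + Z^{2}$ ($y{\left(Z \right)} = 4 + \left(Z Z + 9\right) = 4 + \left(Z^{2} + 9\right) = 4 + \left(9 + Z^{2}\right) = 13 + Z^{2}$)
$X{\left(L,H \right)} = -3 + 7 H$ ($X{\left(L,H \right)} = -3 + H 7 = -3 + 7 H$)
$\left(-2141 + y{\left(15 \right)}\right) + X{\left(B{\left(-2 \right)},37 \right)} = \left(-2141 + \left(13 + 15^{2}\right)\right) + \left(-3 + 7 \cdot 37\right) = \left(-2141 + \left(13 + 225\right)\right) + \left(-3 + 259\right) = \left(-2141 + 238\right) + 256 = -1903 + 256 = -1647$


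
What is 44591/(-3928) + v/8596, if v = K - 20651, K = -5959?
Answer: -121957079/8441272 ≈ -14.448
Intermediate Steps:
v = -26610 (v = -5959 - 20651 = -26610)
44591/(-3928) + v/8596 = 44591/(-3928) - 26610/8596 = 44591*(-1/3928) - 26610*1/8596 = -44591/3928 - 13305/4298 = -121957079/8441272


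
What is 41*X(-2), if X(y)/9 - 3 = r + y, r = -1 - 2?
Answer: -738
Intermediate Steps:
r = -3
X(y) = 9*y (X(y) = 27 + 9*(-3 + y) = 27 + (-27 + 9*y) = 9*y)
41*X(-2) = 41*(9*(-2)) = 41*(-18) = -738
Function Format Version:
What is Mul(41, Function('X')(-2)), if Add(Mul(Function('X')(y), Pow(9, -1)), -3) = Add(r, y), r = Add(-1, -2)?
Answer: -738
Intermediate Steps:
r = -3
Function('X')(y) = Mul(9, y) (Function('X')(y) = Add(27, Mul(9, Add(-3, y))) = Add(27, Add(-27, Mul(9, y))) = Mul(9, y))
Mul(41, Function('X')(-2)) = Mul(41, Mul(9, -2)) = Mul(41, -18) = -738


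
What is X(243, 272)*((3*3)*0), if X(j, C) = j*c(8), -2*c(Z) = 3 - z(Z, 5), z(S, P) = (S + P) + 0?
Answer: 0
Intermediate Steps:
z(S, P) = P + S (z(S, P) = (P + S) + 0 = P + S)
c(Z) = 1 + Z/2 (c(Z) = -(3 - (5 + Z))/2 = -(3 + (-5 - Z))/2 = -(-2 - Z)/2 = 1 + Z/2)
X(j, C) = 5*j (X(j, C) = j*(1 + (½)*8) = j*(1 + 4) = j*5 = 5*j)
X(243, 272)*((3*3)*0) = (5*243)*((3*3)*0) = 1215*(9*0) = 1215*0 = 0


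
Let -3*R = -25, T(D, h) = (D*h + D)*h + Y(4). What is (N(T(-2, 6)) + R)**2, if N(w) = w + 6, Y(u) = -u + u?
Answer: 43681/9 ≈ 4853.4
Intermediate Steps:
Y(u) = 0
T(D, h) = h*(D + D*h) (T(D, h) = (D*h + D)*h + 0 = (D + D*h)*h + 0 = h*(D + D*h) + 0 = h*(D + D*h))
R = 25/3 (R = -1/3*(-25) = 25/3 ≈ 8.3333)
N(w) = 6 + w
(N(T(-2, 6)) + R)**2 = ((6 - 2*6*(1 + 6)) + 25/3)**2 = ((6 - 2*6*7) + 25/3)**2 = ((6 - 84) + 25/3)**2 = (-78 + 25/3)**2 = (-209/3)**2 = 43681/9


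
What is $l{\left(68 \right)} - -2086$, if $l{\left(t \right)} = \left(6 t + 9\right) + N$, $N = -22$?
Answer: $2481$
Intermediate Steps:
$l{\left(t \right)} = -13 + 6 t$ ($l{\left(t \right)} = \left(6 t + 9\right) - 22 = \left(9 + 6 t\right) - 22 = -13 + 6 t$)
$l{\left(68 \right)} - -2086 = \left(-13 + 6 \cdot 68\right) - -2086 = \left(-13 + 408\right) + 2086 = 395 + 2086 = 2481$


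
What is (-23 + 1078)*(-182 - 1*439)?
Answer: -655155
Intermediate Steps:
(-23 + 1078)*(-182 - 1*439) = 1055*(-182 - 439) = 1055*(-621) = -655155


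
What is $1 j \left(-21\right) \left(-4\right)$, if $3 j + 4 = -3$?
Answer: $-196$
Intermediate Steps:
$j = - \frac{7}{3}$ ($j = - \frac{4}{3} + \frac{1}{3} \left(-3\right) = - \frac{4}{3} - 1 = - \frac{7}{3} \approx -2.3333$)
$1 j \left(-21\right) \left(-4\right) = 1 \left(- \frac{7}{3}\right) \left(-21\right) \left(-4\right) = \left(- \frac{7}{3}\right) \left(-21\right) \left(-4\right) = 49 \left(-4\right) = -196$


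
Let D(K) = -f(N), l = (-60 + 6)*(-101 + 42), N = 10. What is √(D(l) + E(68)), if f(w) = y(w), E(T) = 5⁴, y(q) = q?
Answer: √615 ≈ 24.799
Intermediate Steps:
E(T) = 625
f(w) = w
l = 3186 (l = -54*(-59) = 3186)
D(K) = -10 (D(K) = -1*10 = -10)
√(D(l) + E(68)) = √(-10 + 625) = √615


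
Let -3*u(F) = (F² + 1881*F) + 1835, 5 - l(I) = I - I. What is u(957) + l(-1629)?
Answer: -2717786/3 ≈ -9.0593e+5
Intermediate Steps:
l(I) = 5 (l(I) = 5 - (I - I) = 5 - 1*0 = 5 + 0 = 5)
u(F) = -1835/3 - 627*F - F²/3 (u(F) = -((F² + 1881*F) + 1835)/3 = -(1835 + F² + 1881*F)/3 = -1835/3 - 627*F - F²/3)
u(957) + l(-1629) = (-1835/3 - 627*957 - ⅓*957²) + 5 = (-1835/3 - 600039 - ⅓*915849) + 5 = (-1835/3 - 600039 - 305283) + 5 = -2717801/3 + 5 = -2717786/3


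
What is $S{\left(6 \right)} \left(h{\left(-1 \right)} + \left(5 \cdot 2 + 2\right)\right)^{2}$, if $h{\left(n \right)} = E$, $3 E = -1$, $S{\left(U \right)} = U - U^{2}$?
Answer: $- \frac{12250}{3} \approx -4083.3$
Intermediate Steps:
$E = - \frac{1}{3}$ ($E = \frac{1}{3} \left(-1\right) = - \frac{1}{3} \approx -0.33333$)
$h{\left(n \right)} = - \frac{1}{3}$
$S{\left(6 \right)} \left(h{\left(-1 \right)} + \left(5 \cdot 2 + 2\right)\right)^{2} = 6 \left(1 - 6\right) \left(- \frac{1}{3} + \left(5 \cdot 2 + 2\right)\right)^{2} = 6 \left(1 - 6\right) \left(- \frac{1}{3} + \left(10 + 2\right)\right)^{2} = 6 \left(-5\right) \left(- \frac{1}{3} + 12\right)^{2} = - 30 \left(\frac{35}{3}\right)^{2} = \left(-30\right) \frac{1225}{9} = - \frac{12250}{3}$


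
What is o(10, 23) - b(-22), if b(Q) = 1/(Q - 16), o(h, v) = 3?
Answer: 115/38 ≈ 3.0263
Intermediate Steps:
b(Q) = 1/(-16 + Q)
o(10, 23) - b(-22) = 3 - 1/(-16 - 22) = 3 - 1/(-38) = 3 - 1*(-1/38) = 3 + 1/38 = 115/38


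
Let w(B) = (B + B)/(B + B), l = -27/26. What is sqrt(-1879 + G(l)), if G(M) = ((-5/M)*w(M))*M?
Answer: 2*I*sqrt(471) ≈ 43.405*I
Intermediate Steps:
l = -27/26 (l = -27*1/26 = -27/26 ≈ -1.0385)
w(B) = 1 (w(B) = (2*B)/((2*B)) = (2*B)*(1/(2*B)) = 1)
G(M) = -5 (G(M) = (-5/M*1)*M = (-5/M)*M = -5)
sqrt(-1879 + G(l)) = sqrt(-1879 - 5) = sqrt(-1884) = 2*I*sqrt(471)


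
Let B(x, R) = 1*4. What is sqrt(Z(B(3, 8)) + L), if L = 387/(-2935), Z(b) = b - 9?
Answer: I*sqrt(44206970)/2935 ≈ 2.2654*I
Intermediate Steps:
B(x, R) = 4
Z(b) = -9 + b
L = -387/2935 (L = 387*(-1/2935) = -387/2935 ≈ -0.13186)
sqrt(Z(B(3, 8)) + L) = sqrt((-9 + 4) - 387/2935) = sqrt(-5 - 387/2935) = sqrt(-15062/2935) = I*sqrt(44206970)/2935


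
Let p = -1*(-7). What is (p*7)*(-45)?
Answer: -2205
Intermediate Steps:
p = 7
(p*7)*(-45) = (7*7)*(-45) = 49*(-45) = -2205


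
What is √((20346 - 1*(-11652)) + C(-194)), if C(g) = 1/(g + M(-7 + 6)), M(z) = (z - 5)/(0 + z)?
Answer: √282734281/94 ≈ 178.88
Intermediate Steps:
M(z) = (-5 + z)/z
C(g) = 1/(6 + g) (C(g) = 1/(g + (-5 + (-7 + 6))/(-7 + 6)) = 1/(g + (-5 - 1)/(-1)) = 1/(g - 1*(-6)) = 1/(g + 6) = 1/(6 + g))
√((20346 - 1*(-11652)) + C(-194)) = √((20346 - 1*(-11652)) + 1/(6 - 194)) = √((20346 + 11652) + 1/(-188)) = √(31998 - 1/188) = √(6015623/188) = √282734281/94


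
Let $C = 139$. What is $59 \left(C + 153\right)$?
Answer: $17228$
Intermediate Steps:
$59 \left(C + 153\right) = 59 \left(139 + 153\right) = 59 \cdot 292 = 17228$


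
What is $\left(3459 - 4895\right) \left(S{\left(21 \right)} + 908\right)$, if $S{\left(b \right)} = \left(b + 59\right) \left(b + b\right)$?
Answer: $-6128848$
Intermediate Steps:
$S{\left(b \right)} = 2 b \left(59 + b\right)$ ($S{\left(b \right)} = \left(59 + b\right) 2 b = 2 b \left(59 + b\right)$)
$\left(3459 - 4895\right) \left(S{\left(21 \right)} + 908\right) = \left(3459 - 4895\right) \left(2 \cdot 21 \left(59 + 21\right) + 908\right) = - 1436 \left(2 \cdot 21 \cdot 80 + 908\right) = - 1436 \left(3360 + 908\right) = \left(-1436\right) 4268 = -6128848$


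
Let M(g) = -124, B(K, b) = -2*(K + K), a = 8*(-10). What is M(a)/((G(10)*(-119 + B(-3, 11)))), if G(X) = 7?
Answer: 124/749 ≈ 0.16555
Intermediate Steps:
a = -80
B(K, b) = -4*K
M(a)/((G(10)*(-119 + B(-3, 11)))) = -124*1/(7*(-119 - 4*(-3))) = -124*1/(7*(-119 + 12)) = -124/(7*(-107)) = -124/(-749) = -124*(-1/749) = 124/749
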